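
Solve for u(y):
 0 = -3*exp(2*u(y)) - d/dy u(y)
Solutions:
 u(y) = log(-sqrt(-1/(C1 - 3*y))) - log(2)/2
 u(y) = log(-1/(C1 - 3*y))/2 - log(2)/2


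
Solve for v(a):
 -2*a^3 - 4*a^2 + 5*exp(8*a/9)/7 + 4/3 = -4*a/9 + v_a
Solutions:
 v(a) = C1 - a^4/2 - 4*a^3/3 + 2*a^2/9 + 4*a/3 + 45*exp(8*a/9)/56


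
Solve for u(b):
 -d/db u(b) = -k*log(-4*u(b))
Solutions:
 Integral(1/(log(-_y) + 2*log(2)), (_y, u(b))) = C1 + b*k


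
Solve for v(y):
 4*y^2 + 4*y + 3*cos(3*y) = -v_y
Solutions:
 v(y) = C1 - 4*y^3/3 - 2*y^2 - sin(3*y)


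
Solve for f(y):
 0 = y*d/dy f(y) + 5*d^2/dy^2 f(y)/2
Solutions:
 f(y) = C1 + C2*erf(sqrt(5)*y/5)


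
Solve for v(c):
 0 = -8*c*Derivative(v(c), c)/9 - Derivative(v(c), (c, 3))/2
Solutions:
 v(c) = C1 + Integral(C2*airyai(-2*6^(1/3)*c/3) + C3*airybi(-2*6^(1/3)*c/3), c)


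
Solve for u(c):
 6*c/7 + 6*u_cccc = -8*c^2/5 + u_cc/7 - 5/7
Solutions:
 u(c) = C1 + C2*c + C3*exp(-sqrt(42)*c/42) + C4*exp(sqrt(42)*c/42) + 14*c^4/15 + c^3 + 4729*c^2/10


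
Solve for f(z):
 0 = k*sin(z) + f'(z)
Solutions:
 f(z) = C1 + k*cos(z)


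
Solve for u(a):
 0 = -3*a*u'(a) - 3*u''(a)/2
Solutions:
 u(a) = C1 + C2*erf(a)


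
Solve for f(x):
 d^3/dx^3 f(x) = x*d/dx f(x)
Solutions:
 f(x) = C1 + Integral(C2*airyai(x) + C3*airybi(x), x)


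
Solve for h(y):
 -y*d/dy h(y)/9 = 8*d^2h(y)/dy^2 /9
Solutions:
 h(y) = C1 + C2*erf(y/4)


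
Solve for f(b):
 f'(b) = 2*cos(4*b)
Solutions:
 f(b) = C1 + sin(4*b)/2


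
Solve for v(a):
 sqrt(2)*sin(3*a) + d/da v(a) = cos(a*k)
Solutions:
 v(a) = C1 + sqrt(2)*cos(3*a)/3 + sin(a*k)/k


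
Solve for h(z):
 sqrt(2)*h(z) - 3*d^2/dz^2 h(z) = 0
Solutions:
 h(z) = C1*exp(-2^(1/4)*sqrt(3)*z/3) + C2*exp(2^(1/4)*sqrt(3)*z/3)


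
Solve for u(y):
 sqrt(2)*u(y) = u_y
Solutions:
 u(y) = C1*exp(sqrt(2)*y)


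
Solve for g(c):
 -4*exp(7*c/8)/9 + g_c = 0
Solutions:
 g(c) = C1 + 32*exp(7*c/8)/63


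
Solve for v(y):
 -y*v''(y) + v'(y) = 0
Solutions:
 v(y) = C1 + C2*y^2


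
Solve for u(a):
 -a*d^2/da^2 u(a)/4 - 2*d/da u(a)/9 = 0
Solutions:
 u(a) = C1 + C2*a^(1/9)


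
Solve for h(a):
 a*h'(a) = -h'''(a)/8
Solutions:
 h(a) = C1 + Integral(C2*airyai(-2*a) + C3*airybi(-2*a), a)


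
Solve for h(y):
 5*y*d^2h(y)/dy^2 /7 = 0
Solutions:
 h(y) = C1 + C2*y


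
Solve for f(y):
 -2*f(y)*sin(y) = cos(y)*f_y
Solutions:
 f(y) = C1*cos(y)^2


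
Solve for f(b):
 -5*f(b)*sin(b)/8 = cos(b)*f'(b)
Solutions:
 f(b) = C1*cos(b)^(5/8)


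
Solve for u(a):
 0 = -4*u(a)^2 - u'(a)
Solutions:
 u(a) = 1/(C1 + 4*a)


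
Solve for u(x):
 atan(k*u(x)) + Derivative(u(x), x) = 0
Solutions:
 Integral(1/atan(_y*k), (_y, u(x))) = C1 - x


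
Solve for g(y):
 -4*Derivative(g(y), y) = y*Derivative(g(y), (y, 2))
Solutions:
 g(y) = C1 + C2/y^3


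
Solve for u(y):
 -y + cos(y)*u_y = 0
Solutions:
 u(y) = C1 + Integral(y/cos(y), y)


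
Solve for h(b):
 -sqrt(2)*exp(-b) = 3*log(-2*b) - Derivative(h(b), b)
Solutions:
 h(b) = C1 + 3*b*log(-b) + 3*b*(-1 + log(2)) - sqrt(2)*exp(-b)


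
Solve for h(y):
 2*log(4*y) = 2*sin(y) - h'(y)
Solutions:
 h(y) = C1 - 2*y*log(y) - 4*y*log(2) + 2*y - 2*cos(y)


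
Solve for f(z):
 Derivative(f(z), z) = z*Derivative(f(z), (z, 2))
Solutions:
 f(z) = C1 + C2*z^2


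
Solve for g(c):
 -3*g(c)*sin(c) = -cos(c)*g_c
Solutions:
 g(c) = C1/cos(c)^3


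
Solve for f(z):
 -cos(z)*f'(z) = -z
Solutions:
 f(z) = C1 + Integral(z/cos(z), z)


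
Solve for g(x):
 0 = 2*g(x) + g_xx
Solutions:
 g(x) = C1*sin(sqrt(2)*x) + C2*cos(sqrt(2)*x)


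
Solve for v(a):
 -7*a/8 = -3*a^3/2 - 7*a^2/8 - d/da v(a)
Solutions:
 v(a) = C1 - 3*a^4/8 - 7*a^3/24 + 7*a^2/16


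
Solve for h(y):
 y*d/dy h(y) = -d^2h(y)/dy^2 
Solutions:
 h(y) = C1 + C2*erf(sqrt(2)*y/2)


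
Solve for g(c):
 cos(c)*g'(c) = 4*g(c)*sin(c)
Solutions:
 g(c) = C1/cos(c)^4


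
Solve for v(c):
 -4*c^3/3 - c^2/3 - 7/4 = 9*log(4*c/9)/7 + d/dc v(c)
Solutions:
 v(c) = C1 - c^4/3 - c^3/9 - 9*c*log(c)/7 - 18*c*log(2)/7 - 13*c/28 + 18*c*log(3)/7


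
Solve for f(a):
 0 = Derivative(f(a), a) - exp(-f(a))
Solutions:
 f(a) = log(C1 + a)


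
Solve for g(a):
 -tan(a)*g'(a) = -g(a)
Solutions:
 g(a) = C1*sin(a)


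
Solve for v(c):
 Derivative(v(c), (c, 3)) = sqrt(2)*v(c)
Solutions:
 v(c) = C3*exp(2^(1/6)*c) + (C1*sin(2^(1/6)*sqrt(3)*c/2) + C2*cos(2^(1/6)*sqrt(3)*c/2))*exp(-2^(1/6)*c/2)


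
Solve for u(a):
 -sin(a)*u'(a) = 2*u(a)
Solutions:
 u(a) = C1*(cos(a) + 1)/(cos(a) - 1)


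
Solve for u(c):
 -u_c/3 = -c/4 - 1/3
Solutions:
 u(c) = C1 + 3*c^2/8 + c


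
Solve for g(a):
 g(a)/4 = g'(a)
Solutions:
 g(a) = C1*exp(a/4)


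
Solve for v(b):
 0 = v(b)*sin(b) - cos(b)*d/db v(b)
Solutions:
 v(b) = C1/cos(b)


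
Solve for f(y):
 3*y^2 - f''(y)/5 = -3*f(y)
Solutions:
 f(y) = C1*exp(-sqrt(15)*y) + C2*exp(sqrt(15)*y) - y^2 - 2/15


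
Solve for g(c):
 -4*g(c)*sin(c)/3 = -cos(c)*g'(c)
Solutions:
 g(c) = C1/cos(c)^(4/3)


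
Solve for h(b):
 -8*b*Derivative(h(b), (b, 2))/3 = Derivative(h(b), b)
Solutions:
 h(b) = C1 + C2*b^(5/8)


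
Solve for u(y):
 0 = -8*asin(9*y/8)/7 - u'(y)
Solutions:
 u(y) = C1 - 8*y*asin(9*y/8)/7 - 8*sqrt(64 - 81*y^2)/63


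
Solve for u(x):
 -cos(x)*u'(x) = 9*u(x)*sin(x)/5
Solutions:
 u(x) = C1*cos(x)^(9/5)


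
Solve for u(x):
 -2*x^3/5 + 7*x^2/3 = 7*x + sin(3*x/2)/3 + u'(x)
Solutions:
 u(x) = C1 - x^4/10 + 7*x^3/9 - 7*x^2/2 + 2*cos(3*x/2)/9


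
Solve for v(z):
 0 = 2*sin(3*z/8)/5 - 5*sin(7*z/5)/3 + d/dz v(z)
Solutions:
 v(z) = C1 + 16*cos(3*z/8)/15 - 25*cos(7*z/5)/21


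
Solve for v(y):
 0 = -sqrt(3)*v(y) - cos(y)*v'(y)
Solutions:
 v(y) = C1*(sin(y) - 1)^(sqrt(3)/2)/(sin(y) + 1)^(sqrt(3)/2)


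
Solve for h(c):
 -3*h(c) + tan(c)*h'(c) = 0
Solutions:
 h(c) = C1*sin(c)^3


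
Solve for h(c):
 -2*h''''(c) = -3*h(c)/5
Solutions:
 h(c) = C1*exp(-10^(3/4)*3^(1/4)*c/10) + C2*exp(10^(3/4)*3^(1/4)*c/10) + C3*sin(10^(3/4)*3^(1/4)*c/10) + C4*cos(10^(3/4)*3^(1/4)*c/10)


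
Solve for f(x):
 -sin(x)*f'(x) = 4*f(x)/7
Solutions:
 f(x) = C1*(cos(x) + 1)^(2/7)/(cos(x) - 1)^(2/7)


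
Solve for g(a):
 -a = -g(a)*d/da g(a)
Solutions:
 g(a) = -sqrt(C1 + a^2)
 g(a) = sqrt(C1 + a^2)


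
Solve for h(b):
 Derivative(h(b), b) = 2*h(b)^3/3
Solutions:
 h(b) = -sqrt(6)*sqrt(-1/(C1 + 2*b))/2
 h(b) = sqrt(6)*sqrt(-1/(C1 + 2*b))/2


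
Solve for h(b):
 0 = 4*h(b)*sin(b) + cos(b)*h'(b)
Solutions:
 h(b) = C1*cos(b)^4


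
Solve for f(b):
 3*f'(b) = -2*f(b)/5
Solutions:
 f(b) = C1*exp(-2*b/15)


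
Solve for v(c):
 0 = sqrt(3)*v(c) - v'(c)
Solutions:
 v(c) = C1*exp(sqrt(3)*c)


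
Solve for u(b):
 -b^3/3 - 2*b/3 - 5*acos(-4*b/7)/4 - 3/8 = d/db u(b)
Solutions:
 u(b) = C1 - b^4/12 - b^2/3 - 5*b*acos(-4*b/7)/4 - 3*b/8 - 5*sqrt(49 - 16*b^2)/16


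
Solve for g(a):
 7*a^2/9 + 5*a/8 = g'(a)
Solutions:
 g(a) = C1 + 7*a^3/27 + 5*a^2/16


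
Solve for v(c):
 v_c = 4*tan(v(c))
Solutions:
 v(c) = pi - asin(C1*exp(4*c))
 v(c) = asin(C1*exp(4*c))


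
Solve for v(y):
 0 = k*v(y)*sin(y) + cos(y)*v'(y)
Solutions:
 v(y) = C1*exp(k*log(cos(y)))


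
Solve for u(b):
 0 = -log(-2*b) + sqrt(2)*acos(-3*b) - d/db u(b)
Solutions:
 u(b) = C1 - b*log(-b) - b*log(2) + b + sqrt(2)*(b*acos(-3*b) + sqrt(1 - 9*b^2)/3)


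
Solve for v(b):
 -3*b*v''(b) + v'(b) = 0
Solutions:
 v(b) = C1 + C2*b^(4/3)


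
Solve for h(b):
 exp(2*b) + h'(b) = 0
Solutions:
 h(b) = C1 - exp(2*b)/2


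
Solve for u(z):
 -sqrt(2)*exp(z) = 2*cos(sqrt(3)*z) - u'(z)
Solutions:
 u(z) = C1 + sqrt(2)*exp(z) + 2*sqrt(3)*sin(sqrt(3)*z)/3


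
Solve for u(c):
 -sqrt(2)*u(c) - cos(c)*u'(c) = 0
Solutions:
 u(c) = C1*(sin(c) - 1)^(sqrt(2)/2)/(sin(c) + 1)^(sqrt(2)/2)


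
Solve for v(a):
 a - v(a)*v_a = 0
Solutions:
 v(a) = -sqrt(C1 + a^2)
 v(a) = sqrt(C1 + a^2)


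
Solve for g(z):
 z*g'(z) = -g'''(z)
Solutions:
 g(z) = C1 + Integral(C2*airyai(-z) + C3*airybi(-z), z)


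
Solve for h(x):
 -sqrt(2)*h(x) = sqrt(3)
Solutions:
 h(x) = -sqrt(6)/2


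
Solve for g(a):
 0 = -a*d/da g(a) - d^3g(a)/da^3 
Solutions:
 g(a) = C1 + Integral(C2*airyai(-a) + C3*airybi(-a), a)


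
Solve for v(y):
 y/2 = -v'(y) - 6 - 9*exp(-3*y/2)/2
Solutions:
 v(y) = C1 - y^2/4 - 6*y + 3*exp(-3*y/2)


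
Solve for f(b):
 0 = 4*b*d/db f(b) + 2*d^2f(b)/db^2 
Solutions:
 f(b) = C1 + C2*erf(b)


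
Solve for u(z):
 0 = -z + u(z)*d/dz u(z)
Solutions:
 u(z) = -sqrt(C1 + z^2)
 u(z) = sqrt(C1 + z^2)


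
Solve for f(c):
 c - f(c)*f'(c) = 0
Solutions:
 f(c) = -sqrt(C1 + c^2)
 f(c) = sqrt(C1 + c^2)


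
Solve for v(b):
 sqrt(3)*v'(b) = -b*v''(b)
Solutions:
 v(b) = C1 + C2*b^(1 - sqrt(3))


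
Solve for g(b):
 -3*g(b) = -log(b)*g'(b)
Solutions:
 g(b) = C1*exp(3*li(b))


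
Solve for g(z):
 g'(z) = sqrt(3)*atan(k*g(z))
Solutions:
 Integral(1/atan(_y*k), (_y, g(z))) = C1 + sqrt(3)*z


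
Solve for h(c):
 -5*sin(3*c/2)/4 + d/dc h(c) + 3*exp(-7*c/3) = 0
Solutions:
 h(c) = C1 - 5*cos(3*c/2)/6 + 9*exp(-7*c/3)/7


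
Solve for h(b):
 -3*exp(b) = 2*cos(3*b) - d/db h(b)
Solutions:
 h(b) = C1 + 3*exp(b) + 2*sin(3*b)/3


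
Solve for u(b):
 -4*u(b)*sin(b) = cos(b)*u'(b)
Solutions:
 u(b) = C1*cos(b)^4


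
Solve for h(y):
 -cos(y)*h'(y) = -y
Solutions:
 h(y) = C1 + Integral(y/cos(y), y)


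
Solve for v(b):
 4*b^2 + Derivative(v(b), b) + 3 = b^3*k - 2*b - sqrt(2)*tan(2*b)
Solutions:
 v(b) = C1 + b^4*k/4 - 4*b^3/3 - b^2 - 3*b + sqrt(2)*log(cos(2*b))/2


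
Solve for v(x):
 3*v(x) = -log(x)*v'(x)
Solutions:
 v(x) = C1*exp(-3*li(x))


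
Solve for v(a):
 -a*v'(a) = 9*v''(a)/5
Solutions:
 v(a) = C1 + C2*erf(sqrt(10)*a/6)


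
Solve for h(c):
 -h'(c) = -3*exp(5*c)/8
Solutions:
 h(c) = C1 + 3*exp(5*c)/40


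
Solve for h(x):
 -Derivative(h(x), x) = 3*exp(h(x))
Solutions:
 h(x) = log(1/(C1 + 3*x))


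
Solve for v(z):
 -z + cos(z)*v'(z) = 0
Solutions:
 v(z) = C1 + Integral(z/cos(z), z)


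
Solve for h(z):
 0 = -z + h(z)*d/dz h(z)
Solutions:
 h(z) = -sqrt(C1 + z^2)
 h(z) = sqrt(C1 + z^2)


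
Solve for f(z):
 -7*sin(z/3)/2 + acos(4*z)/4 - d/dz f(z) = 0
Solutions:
 f(z) = C1 + z*acos(4*z)/4 - sqrt(1 - 16*z^2)/16 + 21*cos(z/3)/2


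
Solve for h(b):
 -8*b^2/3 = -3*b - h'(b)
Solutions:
 h(b) = C1 + 8*b^3/9 - 3*b^2/2


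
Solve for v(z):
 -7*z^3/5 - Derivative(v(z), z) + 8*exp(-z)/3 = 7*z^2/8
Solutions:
 v(z) = C1 - 7*z^4/20 - 7*z^3/24 - 8*exp(-z)/3


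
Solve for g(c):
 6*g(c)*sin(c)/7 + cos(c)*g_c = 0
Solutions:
 g(c) = C1*cos(c)^(6/7)


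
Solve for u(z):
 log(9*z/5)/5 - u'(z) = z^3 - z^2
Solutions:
 u(z) = C1 - z^4/4 + z^3/3 + z*log(z)/5 - z*log(5)/5 - z/5 + 2*z*log(3)/5


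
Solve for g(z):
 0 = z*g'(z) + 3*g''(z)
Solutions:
 g(z) = C1 + C2*erf(sqrt(6)*z/6)


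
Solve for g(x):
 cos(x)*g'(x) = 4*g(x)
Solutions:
 g(x) = C1*(sin(x)^2 + 2*sin(x) + 1)/(sin(x)^2 - 2*sin(x) + 1)


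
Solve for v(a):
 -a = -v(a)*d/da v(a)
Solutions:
 v(a) = -sqrt(C1 + a^2)
 v(a) = sqrt(C1 + a^2)


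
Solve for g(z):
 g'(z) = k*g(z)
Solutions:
 g(z) = C1*exp(k*z)


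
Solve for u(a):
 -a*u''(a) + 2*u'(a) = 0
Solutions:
 u(a) = C1 + C2*a^3


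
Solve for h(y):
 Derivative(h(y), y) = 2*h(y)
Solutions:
 h(y) = C1*exp(2*y)


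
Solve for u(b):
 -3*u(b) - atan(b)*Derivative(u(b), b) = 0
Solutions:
 u(b) = C1*exp(-3*Integral(1/atan(b), b))


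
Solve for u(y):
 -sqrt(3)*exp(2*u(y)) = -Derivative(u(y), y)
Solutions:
 u(y) = log(-sqrt(-1/(C1 + sqrt(3)*y))) - log(2)/2
 u(y) = log(-1/(C1 + sqrt(3)*y))/2 - log(2)/2


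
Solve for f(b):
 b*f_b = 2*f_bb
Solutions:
 f(b) = C1 + C2*erfi(b/2)


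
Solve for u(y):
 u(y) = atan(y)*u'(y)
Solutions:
 u(y) = C1*exp(Integral(1/atan(y), y))


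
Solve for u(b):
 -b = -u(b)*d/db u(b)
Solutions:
 u(b) = -sqrt(C1 + b^2)
 u(b) = sqrt(C1 + b^2)


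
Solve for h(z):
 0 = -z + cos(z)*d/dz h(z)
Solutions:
 h(z) = C1 + Integral(z/cos(z), z)


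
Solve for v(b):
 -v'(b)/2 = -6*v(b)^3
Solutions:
 v(b) = -sqrt(2)*sqrt(-1/(C1 + 12*b))/2
 v(b) = sqrt(2)*sqrt(-1/(C1 + 12*b))/2


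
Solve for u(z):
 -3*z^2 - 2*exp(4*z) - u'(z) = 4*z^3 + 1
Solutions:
 u(z) = C1 - z^4 - z^3 - z - exp(4*z)/2


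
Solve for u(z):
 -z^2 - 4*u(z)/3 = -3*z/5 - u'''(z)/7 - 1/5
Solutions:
 u(z) = C3*exp(28^(1/3)*3^(2/3)*z/3) - 3*z^2/4 + 9*z/20 + (C1*sin(28^(1/3)*3^(1/6)*z/2) + C2*cos(28^(1/3)*3^(1/6)*z/2))*exp(-28^(1/3)*3^(2/3)*z/6) + 3/20


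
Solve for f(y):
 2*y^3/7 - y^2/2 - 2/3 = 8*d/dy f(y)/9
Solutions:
 f(y) = C1 + 9*y^4/112 - 3*y^3/16 - 3*y/4


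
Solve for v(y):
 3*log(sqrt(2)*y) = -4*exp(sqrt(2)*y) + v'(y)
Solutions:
 v(y) = C1 + 3*y*log(y) + y*(-3 + 3*log(2)/2) + 2*sqrt(2)*exp(sqrt(2)*y)


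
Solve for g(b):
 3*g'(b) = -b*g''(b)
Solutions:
 g(b) = C1 + C2/b^2


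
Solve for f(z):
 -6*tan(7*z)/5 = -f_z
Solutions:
 f(z) = C1 - 6*log(cos(7*z))/35


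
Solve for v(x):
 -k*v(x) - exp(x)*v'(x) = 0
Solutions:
 v(x) = C1*exp(k*exp(-x))


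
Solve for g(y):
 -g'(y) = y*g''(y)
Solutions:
 g(y) = C1 + C2*log(y)


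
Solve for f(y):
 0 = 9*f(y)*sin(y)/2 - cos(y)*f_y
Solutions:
 f(y) = C1/cos(y)^(9/2)


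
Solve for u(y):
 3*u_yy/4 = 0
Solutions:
 u(y) = C1 + C2*y


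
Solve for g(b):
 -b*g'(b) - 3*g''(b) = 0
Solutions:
 g(b) = C1 + C2*erf(sqrt(6)*b/6)


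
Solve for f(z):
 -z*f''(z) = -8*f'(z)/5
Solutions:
 f(z) = C1 + C2*z^(13/5)


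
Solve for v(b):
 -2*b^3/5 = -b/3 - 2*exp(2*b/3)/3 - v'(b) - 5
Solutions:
 v(b) = C1 + b^4/10 - b^2/6 - 5*b - exp(b)^(2/3)


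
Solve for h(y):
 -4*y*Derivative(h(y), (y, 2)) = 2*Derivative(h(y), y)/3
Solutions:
 h(y) = C1 + C2*y^(5/6)


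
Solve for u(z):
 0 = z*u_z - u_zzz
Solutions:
 u(z) = C1 + Integral(C2*airyai(z) + C3*airybi(z), z)


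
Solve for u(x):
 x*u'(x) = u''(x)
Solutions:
 u(x) = C1 + C2*erfi(sqrt(2)*x/2)


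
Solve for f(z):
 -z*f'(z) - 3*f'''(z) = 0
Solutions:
 f(z) = C1 + Integral(C2*airyai(-3^(2/3)*z/3) + C3*airybi(-3^(2/3)*z/3), z)


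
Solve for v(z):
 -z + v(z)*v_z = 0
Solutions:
 v(z) = -sqrt(C1 + z^2)
 v(z) = sqrt(C1 + z^2)


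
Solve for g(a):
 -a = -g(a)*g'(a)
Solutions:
 g(a) = -sqrt(C1 + a^2)
 g(a) = sqrt(C1 + a^2)


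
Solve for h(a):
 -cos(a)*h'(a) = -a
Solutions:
 h(a) = C1 + Integral(a/cos(a), a)


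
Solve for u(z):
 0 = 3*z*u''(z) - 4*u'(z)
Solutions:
 u(z) = C1 + C2*z^(7/3)


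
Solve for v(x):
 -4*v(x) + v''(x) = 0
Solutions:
 v(x) = C1*exp(-2*x) + C2*exp(2*x)


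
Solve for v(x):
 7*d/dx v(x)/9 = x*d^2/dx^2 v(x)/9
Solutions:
 v(x) = C1 + C2*x^8


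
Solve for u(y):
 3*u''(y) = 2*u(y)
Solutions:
 u(y) = C1*exp(-sqrt(6)*y/3) + C2*exp(sqrt(6)*y/3)


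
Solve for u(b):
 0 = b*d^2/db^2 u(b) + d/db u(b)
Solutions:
 u(b) = C1 + C2*log(b)


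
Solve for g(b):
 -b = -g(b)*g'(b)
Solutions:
 g(b) = -sqrt(C1 + b^2)
 g(b) = sqrt(C1 + b^2)


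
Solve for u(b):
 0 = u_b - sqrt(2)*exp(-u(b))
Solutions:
 u(b) = log(C1 + sqrt(2)*b)


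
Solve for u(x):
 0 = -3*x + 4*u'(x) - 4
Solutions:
 u(x) = C1 + 3*x^2/8 + x


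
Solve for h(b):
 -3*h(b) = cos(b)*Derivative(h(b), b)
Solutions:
 h(b) = C1*(sin(b) - 1)^(3/2)/(sin(b) + 1)^(3/2)


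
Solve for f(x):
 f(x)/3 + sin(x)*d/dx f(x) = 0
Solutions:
 f(x) = C1*(cos(x) + 1)^(1/6)/(cos(x) - 1)^(1/6)


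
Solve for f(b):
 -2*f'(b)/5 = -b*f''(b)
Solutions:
 f(b) = C1 + C2*b^(7/5)


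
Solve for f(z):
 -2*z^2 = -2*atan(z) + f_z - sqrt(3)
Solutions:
 f(z) = C1 - 2*z^3/3 + 2*z*atan(z) + sqrt(3)*z - log(z^2 + 1)


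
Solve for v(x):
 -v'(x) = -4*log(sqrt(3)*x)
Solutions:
 v(x) = C1 + 4*x*log(x) - 4*x + x*log(9)


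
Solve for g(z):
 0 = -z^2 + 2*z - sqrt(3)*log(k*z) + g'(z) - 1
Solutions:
 g(z) = C1 + z^3/3 - z^2 + sqrt(3)*z*log(k*z) + z*(1 - sqrt(3))


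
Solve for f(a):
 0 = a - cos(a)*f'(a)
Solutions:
 f(a) = C1 + Integral(a/cos(a), a)


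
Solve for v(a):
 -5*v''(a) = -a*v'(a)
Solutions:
 v(a) = C1 + C2*erfi(sqrt(10)*a/10)


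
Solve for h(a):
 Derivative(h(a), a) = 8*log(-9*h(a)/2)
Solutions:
 -Integral(1/(log(-_y) - log(2) + 2*log(3)), (_y, h(a)))/8 = C1 - a


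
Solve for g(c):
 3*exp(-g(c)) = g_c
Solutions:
 g(c) = log(C1 + 3*c)


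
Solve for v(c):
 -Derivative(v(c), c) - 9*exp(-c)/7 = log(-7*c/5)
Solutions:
 v(c) = C1 - c*log(-c) + c*(-log(7) + 1 + log(5)) + 9*exp(-c)/7


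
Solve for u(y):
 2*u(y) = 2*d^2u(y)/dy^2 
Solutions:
 u(y) = C1*exp(-y) + C2*exp(y)


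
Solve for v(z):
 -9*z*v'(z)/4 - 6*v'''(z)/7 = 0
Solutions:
 v(z) = C1 + Integral(C2*airyai(-21^(1/3)*z/2) + C3*airybi(-21^(1/3)*z/2), z)


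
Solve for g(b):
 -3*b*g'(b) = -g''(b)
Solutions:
 g(b) = C1 + C2*erfi(sqrt(6)*b/2)


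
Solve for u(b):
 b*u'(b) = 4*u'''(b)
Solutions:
 u(b) = C1 + Integral(C2*airyai(2^(1/3)*b/2) + C3*airybi(2^(1/3)*b/2), b)


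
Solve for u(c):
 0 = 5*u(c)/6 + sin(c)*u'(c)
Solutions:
 u(c) = C1*(cos(c) + 1)^(5/12)/(cos(c) - 1)^(5/12)


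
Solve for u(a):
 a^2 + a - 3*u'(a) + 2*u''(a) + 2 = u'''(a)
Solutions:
 u(a) = C1 + a^3/9 + 7*a^2/18 + 26*a/27 + (C2*sin(sqrt(2)*a) + C3*cos(sqrt(2)*a))*exp(a)


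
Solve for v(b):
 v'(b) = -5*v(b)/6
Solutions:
 v(b) = C1*exp(-5*b/6)


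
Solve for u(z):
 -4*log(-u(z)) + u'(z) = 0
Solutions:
 -li(-u(z)) = C1 + 4*z


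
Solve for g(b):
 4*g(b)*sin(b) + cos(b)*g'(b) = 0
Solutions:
 g(b) = C1*cos(b)^4


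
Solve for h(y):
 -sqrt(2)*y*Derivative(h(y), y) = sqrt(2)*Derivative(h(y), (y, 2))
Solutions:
 h(y) = C1 + C2*erf(sqrt(2)*y/2)


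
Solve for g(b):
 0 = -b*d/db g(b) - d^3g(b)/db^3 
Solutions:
 g(b) = C1 + Integral(C2*airyai(-b) + C3*airybi(-b), b)


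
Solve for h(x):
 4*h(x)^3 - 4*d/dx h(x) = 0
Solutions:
 h(x) = -sqrt(2)*sqrt(-1/(C1 + x))/2
 h(x) = sqrt(2)*sqrt(-1/(C1 + x))/2


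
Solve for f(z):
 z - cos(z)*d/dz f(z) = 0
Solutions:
 f(z) = C1 + Integral(z/cos(z), z)


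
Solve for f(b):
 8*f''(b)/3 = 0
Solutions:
 f(b) = C1 + C2*b


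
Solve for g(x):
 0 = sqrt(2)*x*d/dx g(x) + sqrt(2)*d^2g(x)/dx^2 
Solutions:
 g(x) = C1 + C2*erf(sqrt(2)*x/2)


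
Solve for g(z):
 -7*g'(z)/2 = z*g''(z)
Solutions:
 g(z) = C1 + C2/z^(5/2)


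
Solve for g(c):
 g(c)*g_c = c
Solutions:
 g(c) = -sqrt(C1 + c^2)
 g(c) = sqrt(C1 + c^2)


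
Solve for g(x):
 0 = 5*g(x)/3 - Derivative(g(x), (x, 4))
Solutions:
 g(x) = C1*exp(-3^(3/4)*5^(1/4)*x/3) + C2*exp(3^(3/4)*5^(1/4)*x/3) + C3*sin(3^(3/4)*5^(1/4)*x/3) + C4*cos(3^(3/4)*5^(1/4)*x/3)


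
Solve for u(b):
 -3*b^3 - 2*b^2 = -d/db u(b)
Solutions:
 u(b) = C1 + 3*b^4/4 + 2*b^3/3


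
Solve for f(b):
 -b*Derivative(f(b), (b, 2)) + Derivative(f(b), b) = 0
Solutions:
 f(b) = C1 + C2*b^2


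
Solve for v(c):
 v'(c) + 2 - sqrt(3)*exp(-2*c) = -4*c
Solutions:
 v(c) = C1 - 2*c^2 - 2*c - sqrt(3)*exp(-2*c)/2


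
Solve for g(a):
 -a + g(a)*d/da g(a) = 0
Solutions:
 g(a) = -sqrt(C1 + a^2)
 g(a) = sqrt(C1 + a^2)


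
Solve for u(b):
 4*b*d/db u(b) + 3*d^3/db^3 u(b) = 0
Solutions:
 u(b) = C1 + Integral(C2*airyai(-6^(2/3)*b/3) + C3*airybi(-6^(2/3)*b/3), b)


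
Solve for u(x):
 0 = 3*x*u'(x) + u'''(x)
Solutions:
 u(x) = C1 + Integral(C2*airyai(-3^(1/3)*x) + C3*airybi(-3^(1/3)*x), x)


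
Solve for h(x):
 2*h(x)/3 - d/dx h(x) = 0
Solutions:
 h(x) = C1*exp(2*x/3)


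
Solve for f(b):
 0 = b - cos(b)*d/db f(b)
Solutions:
 f(b) = C1 + Integral(b/cos(b), b)


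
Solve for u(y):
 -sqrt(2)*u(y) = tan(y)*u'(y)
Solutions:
 u(y) = C1/sin(y)^(sqrt(2))


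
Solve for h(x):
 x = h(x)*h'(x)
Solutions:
 h(x) = -sqrt(C1 + x^2)
 h(x) = sqrt(C1 + x^2)


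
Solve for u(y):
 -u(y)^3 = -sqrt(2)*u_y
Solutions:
 u(y) = -sqrt(-1/(C1 + sqrt(2)*y))
 u(y) = sqrt(-1/(C1 + sqrt(2)*y))


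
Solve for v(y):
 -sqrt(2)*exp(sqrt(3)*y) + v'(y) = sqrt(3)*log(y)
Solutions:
 v(y) = C1 + sqrt(3)*y*log(y) - sqrt(3)*y + sqrt(6)*exp(sqrt(3)*y)/3


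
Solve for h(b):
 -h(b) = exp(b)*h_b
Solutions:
 h(b) = C1*exp(exp(-b))


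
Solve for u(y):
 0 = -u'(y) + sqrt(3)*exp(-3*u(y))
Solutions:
 u(y) = log(C1 + 3*sqrt(3)*y)/3
 u(y) = log((-3^(1/3) - 3^(5/6)*I)*(C1 + sqrt(3)*y)^(1/3)/2)
 u(y) = log((-3^(1/3) + 3^(5/6)*I)*(C1 + sqrt(3)*y)^(1/3)/2)


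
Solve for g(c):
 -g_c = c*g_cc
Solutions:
 g(c) = C1 + C2*log(c)


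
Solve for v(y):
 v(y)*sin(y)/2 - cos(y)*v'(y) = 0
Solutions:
 v(y) = C1/sqrt(cos(y))


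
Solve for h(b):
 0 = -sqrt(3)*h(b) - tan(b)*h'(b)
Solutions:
 h(b) = C1/sin(b)^(sqrt(3))


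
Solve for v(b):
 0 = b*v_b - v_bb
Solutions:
 v(b) = C1 + C2*erfi(sqrt(2)*b/2)


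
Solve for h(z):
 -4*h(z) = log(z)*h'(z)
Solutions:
 h(z) = C1*exp(-4*li(z))


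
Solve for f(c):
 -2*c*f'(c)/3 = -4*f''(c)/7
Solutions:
 f(c) = C1 + C2*erfi(sqrt(21)*c/6)


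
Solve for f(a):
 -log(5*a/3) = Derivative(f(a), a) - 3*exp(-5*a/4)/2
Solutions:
 f(a) = C1 - a*log(a) + a*(-log(5) + 1 + log(3)) - 6*exp(-5*a/4)/5


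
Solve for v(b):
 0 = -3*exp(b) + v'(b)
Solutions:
 v(b) = C1 + 3*exp(b)


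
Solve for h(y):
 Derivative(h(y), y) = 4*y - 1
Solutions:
 h(y) = C1 + 2*y^2 - y


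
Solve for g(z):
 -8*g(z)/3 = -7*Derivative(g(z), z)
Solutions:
 g(z) = C1*exp(8*z/21)


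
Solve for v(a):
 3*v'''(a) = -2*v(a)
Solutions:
 v(a) = C3*exp(-2^(1/3)*3^(2/3)*a/3) + (C1*sin(2^(1/3)*3^(1/6)*a/2) + C2*cos(2^(1/3)*3^(1/6)*a/2))*exp(2^(1/3)*3^(2/3)*a/6)


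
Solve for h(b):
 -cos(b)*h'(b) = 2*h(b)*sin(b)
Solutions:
 h(b) = C1*cos(b)^2


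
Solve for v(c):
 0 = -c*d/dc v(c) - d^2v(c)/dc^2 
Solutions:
 v(c) = C1 + C2*erf(sqrt(2)*c/2)


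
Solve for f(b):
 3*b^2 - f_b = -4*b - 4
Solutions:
 f(b) = C1 + b^3 + 2*b^2 + 4*b


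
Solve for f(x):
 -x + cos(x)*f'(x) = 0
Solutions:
 f(x) = C1 + Integral(x/cos(x), x)


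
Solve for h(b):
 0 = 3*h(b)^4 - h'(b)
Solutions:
 h(b) = (-1/(C1 + 9*b))^(1/3)
 h(b) = (-1/(C1 + 3*b))^(1/3)*(-3^(2/3) - 3*3^(1/6)*I)/6
 h(b) = (-1/(C1 + 3*b))^(1/3)*(-3^(2/3) + 3*3^(1/6)*I)/6


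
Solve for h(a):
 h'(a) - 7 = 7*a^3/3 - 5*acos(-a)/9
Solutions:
 h(a) = C1 + 7*a^4/12 - 5*a*acos(-a)/9 + 7*a - 5*sqrt(1 - a^2)/9


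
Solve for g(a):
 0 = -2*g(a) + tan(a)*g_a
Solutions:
 g(a) = C1*sin(a)^2


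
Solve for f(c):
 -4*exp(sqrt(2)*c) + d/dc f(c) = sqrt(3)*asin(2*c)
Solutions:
 f(c) = C1 + sqrt(3)*(c*asin(2*c) + sqrt(1 - 4*c^2)/2) + 2*sqrt(2)*exp(sqrt(2)*c)


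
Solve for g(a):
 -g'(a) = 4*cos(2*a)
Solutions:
 g(a) = C1 - 2*sin(2*a)


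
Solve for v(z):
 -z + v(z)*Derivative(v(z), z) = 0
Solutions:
 v(z) = -sqrt(C1 + z^2)
 v(z) = sqrt(C1 + z^2)


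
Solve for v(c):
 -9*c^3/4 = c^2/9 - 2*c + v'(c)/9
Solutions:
 v(c) = C1 - 81*c^4/16 - c^3/3 + 9*c^2


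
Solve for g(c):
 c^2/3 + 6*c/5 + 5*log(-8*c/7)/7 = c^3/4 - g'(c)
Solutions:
 g(c) = C1 + c^4/16 - c^3/9 - 3*c^2/5 - 5*c*log(-c)/7 + 5*c*(-3*log(2) + 1 + log(7))/7


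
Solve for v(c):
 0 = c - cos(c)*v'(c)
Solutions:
 v(c) = C1 + Integral(c/cos(c), c)


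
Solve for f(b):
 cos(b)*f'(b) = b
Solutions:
 f(b) = C1 + Integral(b/cos(b), b)


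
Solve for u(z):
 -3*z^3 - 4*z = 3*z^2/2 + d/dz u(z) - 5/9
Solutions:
 u(z) = C1 - 3*z^4/4 - z^3/2 - 2*z^2 + 5*z/9


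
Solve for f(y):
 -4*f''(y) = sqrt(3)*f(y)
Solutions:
 f(y) = C1*sin(3^(1/4)*y/2) + C2*cos(3^(1/4)*y/2)


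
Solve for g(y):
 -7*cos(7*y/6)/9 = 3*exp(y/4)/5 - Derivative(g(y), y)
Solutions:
 g(y) = C1 + 12*exp(y/4)/5 + 2*sin(7*y/6)/3


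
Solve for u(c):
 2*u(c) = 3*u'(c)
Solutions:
 u(c) = C1*exp(2*c/3)


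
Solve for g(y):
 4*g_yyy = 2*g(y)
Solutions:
 g(y) = C3*exp(2^(2/3)*y/2) + (C1*sin(2^(2/3)*sqrt(3)*y/4) + C2*cos(2^(2/3)*sqrt(3)*y/4))*exp(-2^(2/3)*y/4)


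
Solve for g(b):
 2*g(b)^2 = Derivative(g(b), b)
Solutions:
 g(b) = -1/(C1 + 2*b)


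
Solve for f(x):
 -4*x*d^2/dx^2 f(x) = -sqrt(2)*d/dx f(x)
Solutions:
 f(x) = C1 + C2*x^(sqrt(2)/4 + 1)


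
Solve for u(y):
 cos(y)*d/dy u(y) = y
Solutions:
 u(y) = C1 + Integral(y/cos(y), y)


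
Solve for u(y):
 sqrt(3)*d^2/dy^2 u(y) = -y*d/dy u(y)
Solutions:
 u(y) = C1 + C2*erf(sqrt(2)*3^(3/4)*y/6)


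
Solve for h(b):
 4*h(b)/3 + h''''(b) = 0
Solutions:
 h(b) = (C1*sin(3^(3/4)*b/3) + C2*cos(3^(3/4)*b/3))*exp(-3^(3/4)*b/3) + (C3*sin(3^(3/4)*b/3) + C4*cos(3^(3/4)*b/3))*exp(3^(3/4)*b/3)


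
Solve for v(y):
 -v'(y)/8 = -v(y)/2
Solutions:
 v(y) = C1*exp(4*y)


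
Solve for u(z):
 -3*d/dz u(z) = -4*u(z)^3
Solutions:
 u(z) = -sqrt(6)*sqrt(-1/(C1 + 4*z))/2
 u(z) = sqrt(6)*sqrt(-1/(C1 + 4*z))/2


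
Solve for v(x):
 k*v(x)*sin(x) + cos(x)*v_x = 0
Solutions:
 v(x) = C1*exp(k*log(cos(x)))


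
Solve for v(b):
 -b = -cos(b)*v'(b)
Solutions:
 v(b) = C1 + Integral(b/cos(b), b)


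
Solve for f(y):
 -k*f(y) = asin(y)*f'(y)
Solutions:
 f(y) = C1*exp(-k*Integral(1/asin(y), y))


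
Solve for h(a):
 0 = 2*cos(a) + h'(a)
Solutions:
 h(a) = C1 - 2*sin(a)


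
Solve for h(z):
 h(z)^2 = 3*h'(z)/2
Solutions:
 h(z) = -3/(C1 + 2*z)


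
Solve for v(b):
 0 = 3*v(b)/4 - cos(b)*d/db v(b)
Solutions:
 v(b) = C1*(sin(b) + 1)^(3/8)/(sin(b) - 1)^(3/8)


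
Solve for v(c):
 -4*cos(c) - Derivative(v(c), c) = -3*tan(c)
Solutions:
 v(c) = C1 - 3*log(cos(c)) - 4*sin(c)


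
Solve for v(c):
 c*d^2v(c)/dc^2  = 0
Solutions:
 v(c) = C1 + C2*c


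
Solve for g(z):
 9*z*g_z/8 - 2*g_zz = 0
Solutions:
 g(z) = C1 + C2*erfi(3*sqrt(2)*z/8)


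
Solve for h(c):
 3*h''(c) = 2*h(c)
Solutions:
 h(c) = C1*exp(-sqrt(6)*c/3) + C2*exp(sqrt(6)*c/3)


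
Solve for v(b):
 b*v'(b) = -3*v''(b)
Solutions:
 v(b) = C1 + C2*erf(sqrt(6)*b/6)


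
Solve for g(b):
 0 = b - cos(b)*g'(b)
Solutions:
 g(b) = C1 + Integral(b/cos(b), b)


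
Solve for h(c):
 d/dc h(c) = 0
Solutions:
 h(c) = C1


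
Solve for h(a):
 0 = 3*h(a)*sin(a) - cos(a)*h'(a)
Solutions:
 h(a) = C1/cos(a)^3


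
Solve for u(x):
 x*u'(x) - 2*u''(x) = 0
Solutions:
 u(x) = C1 + C2*erfi(x/2)


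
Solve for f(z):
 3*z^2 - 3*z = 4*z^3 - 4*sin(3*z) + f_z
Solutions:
 f(z) = C1 - z^4 + z^3 - 3*z^2/2 - 4*cos(3*z)/3


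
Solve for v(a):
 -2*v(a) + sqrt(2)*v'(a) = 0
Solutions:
 v(a) = C1*exp(sqrt(2)*a)


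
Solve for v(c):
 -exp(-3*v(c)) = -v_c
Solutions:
 v(c) = log(C1 + 3*c)/3
 v(c) = log((-3^(1/3) - 3^(5/6)*I)*(C1 + c)^(1/3)/2)
 v(c) = log((-3^(1/3) + 3^(5/6)*I)*(C1 + c)^(1/3)/2)


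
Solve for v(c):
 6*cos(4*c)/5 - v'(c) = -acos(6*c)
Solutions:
 v(c) = C1 + c*acos(6*c) - sqrt(1 - 36*c^2)/6 + 3*sin(4*c)/10


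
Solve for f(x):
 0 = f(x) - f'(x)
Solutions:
 f(x) = C1*exp(x)


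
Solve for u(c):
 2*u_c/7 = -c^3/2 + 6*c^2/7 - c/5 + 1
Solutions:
 u(c) = C1 - 7*c^4/16 + c^3 - 7*c^2/20 + 7*c/2


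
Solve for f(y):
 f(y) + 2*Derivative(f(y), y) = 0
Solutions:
 f(y) = C1*exp(-y/2)


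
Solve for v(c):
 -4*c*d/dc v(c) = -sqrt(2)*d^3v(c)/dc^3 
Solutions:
 v(c) = C1 + Integral(C2*airyai(sqrt(2)*c) + C3*airybi(sqrt(2)*c), c)


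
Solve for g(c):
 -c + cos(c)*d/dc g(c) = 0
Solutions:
 g(c) = C1 + Integral(c/cos(c), c)


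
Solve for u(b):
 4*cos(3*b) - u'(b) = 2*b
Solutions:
 u(b) = C1 - b^2 + 4*sin(3*b)/3


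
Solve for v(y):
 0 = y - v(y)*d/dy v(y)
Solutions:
 v(y) = -sqrt(C1 + y^2)
 v(y) = sqrt(C1 + y^2)


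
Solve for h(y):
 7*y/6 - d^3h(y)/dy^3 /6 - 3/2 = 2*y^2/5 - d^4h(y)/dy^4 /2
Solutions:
 h(y) = C1 + C2*y + C3*y^2 + C4*exp(y/3) - y^5/25 - 37*y^4/120 - 26*y^3/5


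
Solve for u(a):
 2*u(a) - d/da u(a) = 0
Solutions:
 u(a) = C1*exp(2*a)


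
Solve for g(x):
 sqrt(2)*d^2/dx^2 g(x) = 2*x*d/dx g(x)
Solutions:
 g(x) = C1 + C2*erfi(2^(3/4)*x/2)


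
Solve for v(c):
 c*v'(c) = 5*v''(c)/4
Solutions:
 v(c) = C1 + C2*erfi(sqrt(10)*c/5)


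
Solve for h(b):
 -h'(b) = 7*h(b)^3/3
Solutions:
 h(b) = -sqrt(6)*sqrt(-1/(C1 - 7*b))/2
 h(b) = sqrt(6)*sqrt(-1/(C1 - 7*b))/2


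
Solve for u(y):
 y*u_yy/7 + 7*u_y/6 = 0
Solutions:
 u(y) = C1 + C2/y^(43/6)


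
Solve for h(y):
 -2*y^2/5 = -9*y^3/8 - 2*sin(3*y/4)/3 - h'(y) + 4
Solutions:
 h(y) = C1 - 9*y^4/32 + 2*y^3/15 + 4*y + 8*cos(3*y/4)/9


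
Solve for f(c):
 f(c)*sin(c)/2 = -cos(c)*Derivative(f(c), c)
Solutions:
 f(c) = C1*sqrt(cos(c))


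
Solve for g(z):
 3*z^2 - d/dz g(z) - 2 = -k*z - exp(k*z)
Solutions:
 g(z) = C1 + k*z^2/2 + z^3 - 2*z + exp(k*z)/k


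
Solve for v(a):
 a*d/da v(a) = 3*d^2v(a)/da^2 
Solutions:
 v(a) = C1 + C2*erfi(sqrt(6)*a/6)


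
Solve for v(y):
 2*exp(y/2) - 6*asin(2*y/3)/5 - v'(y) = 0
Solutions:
 v(y) = C1 - 6*y*asin(2*y/3)/5 - 3*sqrt(9 - 4*y^2)/5 + 4*exp(y/2)


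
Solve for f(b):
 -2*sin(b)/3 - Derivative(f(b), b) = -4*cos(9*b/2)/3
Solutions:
 f(b) = C1 + 8*sin(9*b/2)/27 + 2*cos(b)/3


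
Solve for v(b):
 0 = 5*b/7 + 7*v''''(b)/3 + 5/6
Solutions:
 v(b) = C1 + C2*b + C3*b^2 + C4*b^3 - b^5/392 - 5*b^4/336


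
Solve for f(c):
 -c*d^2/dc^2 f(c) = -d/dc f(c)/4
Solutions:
 f(c) = C1 + C2*c^(5/4)


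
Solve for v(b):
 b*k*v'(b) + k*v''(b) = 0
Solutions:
 v(b) = C1 + C2*erf(sqrt(2)*b/2)


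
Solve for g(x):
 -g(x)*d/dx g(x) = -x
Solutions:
 g(x) = -sqrt(C1 + x^2)
 g(x) = sqrt(C1 + x^2)


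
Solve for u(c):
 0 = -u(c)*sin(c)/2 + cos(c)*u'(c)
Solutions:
 u(c) = C1/sqrt(cos(c))


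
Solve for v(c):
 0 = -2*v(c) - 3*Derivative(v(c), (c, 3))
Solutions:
 v(c) = C3*exp(-2^(1/3)*3^(2/3)*c/3) + (C1*sin(2^(1/3)*3^(1/6)*c/2) + C2*cos(2^(1/3)*3^(1/6)*c/2))*exp(2^(1/3)*3^(2/3)*c/6)


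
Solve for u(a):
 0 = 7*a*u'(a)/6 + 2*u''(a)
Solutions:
 u(a) = C1 + C2*erf(sqrt(42)*a/12)


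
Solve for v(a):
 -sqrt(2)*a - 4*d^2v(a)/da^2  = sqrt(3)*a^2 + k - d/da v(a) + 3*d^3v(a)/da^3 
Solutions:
 v(a) = C1 + C2*exp(a*(-2 + sqrt(7))/3) + C3*exp(-a*(2 + sqrt(7))/3) + sqrt(3)*a^3/3 + sqrt(2)*a^2/2 + 4*sqrt(3)*a^2 + a*k + 4*sqrt(2)*a + 38*sqrt(3)*a


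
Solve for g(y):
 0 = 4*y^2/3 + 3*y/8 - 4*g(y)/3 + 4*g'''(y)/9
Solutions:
 g(y) = C3*exp(3^(1/3)*y) + y^2 + 9*y/32 + (C1*sin(3^(5/6)*y/2) + C2*cos(3^(5/6)*y/2))*exp(-3^(1/3)*y/2)


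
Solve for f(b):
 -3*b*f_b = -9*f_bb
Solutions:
 f(b) = C1 + C2*erfi(sqrt(6)*b/6)


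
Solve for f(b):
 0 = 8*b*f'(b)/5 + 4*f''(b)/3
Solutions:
 f(b) = C1 + C2*erf(sqrt(15)*b/5)


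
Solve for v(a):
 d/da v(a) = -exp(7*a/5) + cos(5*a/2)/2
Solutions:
 v(a) = C1 - 5*exp(7*a/5)/7 + sin(5*a/2)/5


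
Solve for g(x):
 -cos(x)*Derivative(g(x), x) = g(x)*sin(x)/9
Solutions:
 g(x) = C1*cos(x)^(1/9)


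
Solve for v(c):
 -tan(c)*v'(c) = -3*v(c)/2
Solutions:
 v(c) = C1*sin(c)^(3/2)


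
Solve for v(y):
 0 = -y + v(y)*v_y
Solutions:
 v(y) = -sqrt(C1 + y^2)
 v(y) = sqrt(C1 + y^2)


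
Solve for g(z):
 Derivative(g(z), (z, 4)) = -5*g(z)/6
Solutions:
 g(z) = (C1*sin(10^(1/4)*3^(3/4)*z/6) + C2*cos(10^(1/4)*3^(3/4)*z/6))*exp(-10^(1/4)*3^(3/4)*z/6) + (C3*sin(10^(1/4)*3^(3/4)*z/6) + C4*cos(10^(1/4)*3^(3/4)*z/6))*exp(10^(1/4)*3^(3/4)*z/6)


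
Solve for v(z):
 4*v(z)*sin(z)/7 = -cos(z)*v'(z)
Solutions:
 v(z) = C1*cos(z)^(4/7)


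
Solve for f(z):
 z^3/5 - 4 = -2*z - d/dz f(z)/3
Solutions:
 f(z) = C1 - 3*z^4/20 - 3*z^2 + 12*z


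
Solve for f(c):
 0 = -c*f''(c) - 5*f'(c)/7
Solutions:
 f(c) = C1 + C2*c^(2/7)


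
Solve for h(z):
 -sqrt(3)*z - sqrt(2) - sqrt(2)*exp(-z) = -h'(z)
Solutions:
 h(z) = C1 + sqrt(3)*z^2/2 + sqrt(2)*z - sqrt(2)*exp(-z)


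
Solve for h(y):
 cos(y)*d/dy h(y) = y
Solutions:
 h(y) = C1 + Integral(y/cos(y), y)


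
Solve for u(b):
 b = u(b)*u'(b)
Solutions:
 u(b) = -sqrt(C1 + b^2)
 u(b) = sqrt(C1 + b^2)


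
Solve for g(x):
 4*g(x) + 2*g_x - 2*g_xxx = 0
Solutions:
 g(x) = C1*exp(-x*((sqrt(78)/9 + 1)^(-1/3) + 3*(sqrt(78)/9 + 1)^(1/3))/6)*sin(sqrt(3)*x*(-3*(sqrt(78)/9 + 1)^(1/3) + (sqrt(78)/9 + 1)^(-1/3))/6) + C2*exp(-x*((sqrt(78)/9 + 1)^(-1/3) + 3*(sqrt(78)/9 + 1)^(1/3))/6)*cos(sqrt(3)*x*(-3*(sqrt(78)/9 + 1)^(1/3) + (sqrt(78)/9 + 1)^(-1/3))/6) + C3*exp(x*(1/(3*(sqrt(78)/9 + 1)^(1/3)) + (sqrt(78)/9 + 1)^(1/3)))


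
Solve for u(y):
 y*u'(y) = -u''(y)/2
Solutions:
 u(y) = C1 + C2*erf(y)


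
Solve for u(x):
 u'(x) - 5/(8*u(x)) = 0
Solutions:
 u(x) = -sqrt(C1 + 5*x)/2
 u(x) = sqrt(C1 + 5*x)/2


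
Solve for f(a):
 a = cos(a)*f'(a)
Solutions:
 f(a) = C1 + Integral(a/cos(a), a)


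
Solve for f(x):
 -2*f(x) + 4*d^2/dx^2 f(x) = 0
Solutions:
 f(x) = C1*exp(-sqrt(2)*x/2) + C2*exp(sqrt(2)*x/2)


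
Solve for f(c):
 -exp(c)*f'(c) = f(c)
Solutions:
 f(c) = C1*exp(exp(-c))


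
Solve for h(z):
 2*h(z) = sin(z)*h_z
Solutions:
 h(z) = C1*(cos(z) - 1)/(cos(z) + 1)


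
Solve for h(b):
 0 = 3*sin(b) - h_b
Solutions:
 h(b) = C1 - 3*cos(b)


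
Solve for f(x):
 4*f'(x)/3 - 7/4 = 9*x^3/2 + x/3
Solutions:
 f(x) = C1 + 27*x^4/32 + x^2/8 + 21*x/16


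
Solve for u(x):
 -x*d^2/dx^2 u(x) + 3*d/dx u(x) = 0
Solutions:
 u(x) = C1 + C2*x^4


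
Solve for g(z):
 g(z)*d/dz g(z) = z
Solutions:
 g(z) = -sqrt(C1 + z^2)
 g(z) = sqrt(C1 + z^2)


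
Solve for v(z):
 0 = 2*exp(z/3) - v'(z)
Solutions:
 v(z) = C1 + 6*exp(z/3)


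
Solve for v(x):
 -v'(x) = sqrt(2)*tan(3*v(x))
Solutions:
 v(x) = -asin(C1*exp(-3*sqrt(2)*x))/3 + pi/3
 v(x) = asin(C1*exp(-3*sqrt(2)*x))/3


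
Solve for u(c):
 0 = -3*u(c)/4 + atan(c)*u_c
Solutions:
 u(c) = C1*exp(3*Integral(1/atan(c), c)/4)


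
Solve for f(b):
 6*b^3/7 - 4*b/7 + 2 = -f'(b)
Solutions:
 f(b) = C1 - 3*b^4/14 + 2*b^2/7 - 2*b


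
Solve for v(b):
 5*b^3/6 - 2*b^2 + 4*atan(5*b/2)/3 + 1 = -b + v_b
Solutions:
 v(b) = C1 + 5*b^4/24 - 2*b^3/3 + b^2/2 + 4*b*atan(5*b/2)/3 + b - 4*log(25*b^2 + 4)/15


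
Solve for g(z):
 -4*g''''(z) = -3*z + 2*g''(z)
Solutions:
 g(z) = C1 + C2*z + C3*sin(sqrt(2)*z/2) + C4*cos(sqrt(2)*z/2) + z^3/4


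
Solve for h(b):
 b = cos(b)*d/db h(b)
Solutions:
 h(b) = C1 + Integral(b/cos(b), b)


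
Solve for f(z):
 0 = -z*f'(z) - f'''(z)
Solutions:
 f(z) = C1 + Integral(C2*airyai(-z) + C3*airybi(-z), z)


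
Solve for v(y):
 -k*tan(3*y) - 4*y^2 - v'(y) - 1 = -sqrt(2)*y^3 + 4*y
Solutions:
 v(y) = C1 + k*log(cos(3*y))/3 + sqrt(2)*y^4/4 - 4*y^3/3 - 2*y^2 - y


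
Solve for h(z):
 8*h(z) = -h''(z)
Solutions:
 h(z) = C1*sin(2*sqrt(2)*z) + C2*cos(2*sqrt(2)*z)


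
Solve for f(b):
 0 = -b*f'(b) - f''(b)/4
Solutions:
 f(b) = C1 + C2*erf(sqrt(2)*b)


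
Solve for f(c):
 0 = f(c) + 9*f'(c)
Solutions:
 f(c) = C1*exp(-c/9)


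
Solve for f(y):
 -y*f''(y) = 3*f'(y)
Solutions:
 f(y) = C1 + C2/y^2


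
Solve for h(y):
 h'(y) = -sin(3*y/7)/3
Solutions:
 h(y) = C1 + 7*cos(3*y/7)/9


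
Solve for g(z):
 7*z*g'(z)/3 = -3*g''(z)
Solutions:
 g(z) = C1 + C2*erf(sqrt(14)*z/6)


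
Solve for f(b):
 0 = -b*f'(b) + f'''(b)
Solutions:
 f(b) = C1 + Integral(C2*airyai(b) + C3*airybi(b), b)


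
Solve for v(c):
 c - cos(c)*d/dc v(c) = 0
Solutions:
 v(c) = C1 + Integral(c/cos(c), c)


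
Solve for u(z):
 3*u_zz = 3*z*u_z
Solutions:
 u(z) = C1 + C2*erfi(sqrt(2)*z/2)


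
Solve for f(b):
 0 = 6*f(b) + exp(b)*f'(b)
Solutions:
 f(b) = C1*exp(6*exp(-b))


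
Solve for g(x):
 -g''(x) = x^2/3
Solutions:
 g(x) = C1 + C2*x - x^4/36


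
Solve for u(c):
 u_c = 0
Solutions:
 u(c) = C1


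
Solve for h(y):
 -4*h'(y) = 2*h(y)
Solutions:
 h(y) = C1*exp(-y/2)


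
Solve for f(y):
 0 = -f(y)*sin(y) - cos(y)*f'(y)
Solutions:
 f(y) = C1*cos(y)


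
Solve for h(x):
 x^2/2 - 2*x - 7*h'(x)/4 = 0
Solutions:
 h(x) = C1 + 2*x^3/21 - 4*x^2/7


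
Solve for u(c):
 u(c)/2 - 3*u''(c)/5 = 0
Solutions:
 u(c) = C1*exp(-sqrt(30)*c/6) + C2*exp(sqrt(30)*c/6)


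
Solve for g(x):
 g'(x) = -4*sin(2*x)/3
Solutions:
 g(x) = C1 + 2*cos(2*x)/3


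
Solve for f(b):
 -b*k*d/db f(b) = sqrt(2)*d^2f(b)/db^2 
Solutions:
 f(b) = Piecewise((-2^(3/4)*sqrt(pi)*C1*erf(2^(1/4)*b*sqrt(k)/2)/(2*sqrt(k)) - C2, (k > 0) | (k < 0)), (-C1*b - C2, True))


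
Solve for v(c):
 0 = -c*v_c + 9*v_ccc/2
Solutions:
 v(c) = C1 + Integral(C2*airyai(6^(1/3)*c/3) + C3*airybi(6^(1/3)*c/3), c)


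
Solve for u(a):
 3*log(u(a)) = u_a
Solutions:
 li(u(a)) = C1 + 3*a


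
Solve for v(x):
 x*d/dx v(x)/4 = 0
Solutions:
 v(x) = C1


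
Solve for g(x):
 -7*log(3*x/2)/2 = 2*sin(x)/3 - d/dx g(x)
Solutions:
 g(x) = C1 + 7*x*log(x)/2 - 7*x/2 - 4*x*log(2) + x*log(6)/2 + 3*x*log(3) - 2*cos(x)/3


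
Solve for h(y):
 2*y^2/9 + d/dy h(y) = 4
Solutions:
 h(y) = C1 - 2*y^3/27 + 4*y


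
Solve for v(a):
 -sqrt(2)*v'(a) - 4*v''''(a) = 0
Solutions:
 v(a) = C1 + C4*exp(-sqrt(2)*a/2) + (C2*sin(sqrt(6)*a/4) + C3*cos(sqrt(6)*a/4))*exp(sqrt(2)*a/4)


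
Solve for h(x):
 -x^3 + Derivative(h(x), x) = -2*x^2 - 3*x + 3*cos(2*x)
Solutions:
 h(x) = C1 + x^4/4 - 2*x^3/3 - 3*x^2/2 + 3*sin(2*x)/2


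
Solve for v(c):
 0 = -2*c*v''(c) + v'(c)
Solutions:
 v(c) = C1 + C2*c^(3/2)


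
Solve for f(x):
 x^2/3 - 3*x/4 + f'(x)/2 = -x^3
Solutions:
 f(x) = C1 - x^4/2 - 2*x^3/9 + 3*x^2/4


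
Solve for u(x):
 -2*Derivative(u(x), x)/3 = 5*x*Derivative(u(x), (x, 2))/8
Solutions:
 u(x) = C1 + C2/x^(1/15)


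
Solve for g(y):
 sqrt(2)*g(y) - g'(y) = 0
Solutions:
 g(y) = C1*exp(sqrt(2)*y)


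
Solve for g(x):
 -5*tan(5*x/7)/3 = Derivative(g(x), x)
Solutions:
 g(x) = C1 + 7*log(cos(5*x/7))/3


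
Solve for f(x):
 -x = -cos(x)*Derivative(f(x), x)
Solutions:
 f(x) = C1 + Integral(x/cos(x), x)


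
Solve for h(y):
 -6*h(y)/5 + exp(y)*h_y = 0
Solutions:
 h(y) = C1*exp(-6*exp(-y)/5)


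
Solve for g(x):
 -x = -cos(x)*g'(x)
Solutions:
 g(x) = C1 + Integral(x/cos(x), x)


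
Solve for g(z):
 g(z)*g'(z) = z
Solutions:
 g(z) = -sqrt(C1 + z^2)
 g(z) = sqrt(C1 + z^2)


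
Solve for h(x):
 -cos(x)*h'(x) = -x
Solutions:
 h(x) = C1 + Integral(x/cos(x), x)


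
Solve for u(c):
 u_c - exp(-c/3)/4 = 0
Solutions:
 u(c) = C1 - 3*exp(-c/3)/4


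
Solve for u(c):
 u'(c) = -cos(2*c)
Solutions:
 u(c) = C1 - sin(2*c)/2


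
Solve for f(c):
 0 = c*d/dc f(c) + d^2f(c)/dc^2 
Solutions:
 f(c) = C1 + C2*erf(sqrt(2)*c/2)


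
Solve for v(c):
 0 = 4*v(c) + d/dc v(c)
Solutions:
 v(c) = C1*exp(-4*c)


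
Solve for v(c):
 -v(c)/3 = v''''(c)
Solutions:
 v(c) = (C1*sin(sqrt(2)*3^(3/4)*c/6) + C2*cos(sqrt(2)*3^(3/4)*c/6))*exp(-sqrt(2)*3^(3/4)*c/6) + (C3*sin(sqrt(2)*3^(3/4)*c/6) + C4*cos(sqrt(2)*3^(3/4)*c/6))*exp(sqrt(2)*3^(3/4)*c/6)


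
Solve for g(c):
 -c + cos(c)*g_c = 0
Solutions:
 g(c) = C1 + Integral(c/cos(c), c)


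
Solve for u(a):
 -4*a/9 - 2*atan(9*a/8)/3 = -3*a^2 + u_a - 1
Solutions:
 u(a) = C1 + a^3 - 2*a^2/9 - 2*a*atan(9*a/8)/3 + a + 8*log(81*a^2 + 64)/27


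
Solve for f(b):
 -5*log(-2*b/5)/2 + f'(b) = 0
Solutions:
 f(b) = C1 + 5*b*log(-b)/2 + 5*b*(-log(5) - 1 + log(2))/2


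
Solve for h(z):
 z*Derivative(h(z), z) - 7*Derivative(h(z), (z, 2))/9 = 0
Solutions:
 h(z) = C1 + C2*erfi(3*sqrt(14)*z/14)
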